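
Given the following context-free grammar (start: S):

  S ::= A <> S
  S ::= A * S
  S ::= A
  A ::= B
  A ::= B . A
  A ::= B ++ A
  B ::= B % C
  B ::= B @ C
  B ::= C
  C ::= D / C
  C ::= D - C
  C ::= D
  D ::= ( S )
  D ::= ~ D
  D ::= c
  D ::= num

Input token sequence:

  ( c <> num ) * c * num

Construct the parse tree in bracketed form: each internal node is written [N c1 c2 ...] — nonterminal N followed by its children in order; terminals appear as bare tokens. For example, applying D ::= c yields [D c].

[S [A [B [C [D ( [S [A [B [C [D c]]]] <> [S [A [B [C [D num]]]]]] )]]]] * [S [A [B [C [D c]]]] * [S [A [B [C [D num]]]]]]]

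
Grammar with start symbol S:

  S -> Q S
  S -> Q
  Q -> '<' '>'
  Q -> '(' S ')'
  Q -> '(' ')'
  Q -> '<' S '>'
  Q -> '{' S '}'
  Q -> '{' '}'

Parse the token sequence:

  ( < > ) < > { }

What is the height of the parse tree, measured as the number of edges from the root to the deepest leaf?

[S [Q ( [S [Q < >]] )] [S [Q < >] [S [Q { }]]]]

4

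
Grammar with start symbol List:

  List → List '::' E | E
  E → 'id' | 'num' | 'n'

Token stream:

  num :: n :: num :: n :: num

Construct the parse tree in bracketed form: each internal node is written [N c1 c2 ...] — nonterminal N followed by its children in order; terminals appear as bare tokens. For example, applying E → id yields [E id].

[List [List [List [List [List [E num]] :: [E n]] :: [E num]] :: [E n]] :: [E num]]

List
List :: E
List :: E :: E
List :: E :: E :: E
List :: E :: E :: E :: E
E :: E :: E :: E :: E
num :: E :: E :: E :: E
num :: n :: E :: E :: E
num :: n :: num :: E :: E
num :: n :: num :: n :: E
num :: n :: num :: n :: num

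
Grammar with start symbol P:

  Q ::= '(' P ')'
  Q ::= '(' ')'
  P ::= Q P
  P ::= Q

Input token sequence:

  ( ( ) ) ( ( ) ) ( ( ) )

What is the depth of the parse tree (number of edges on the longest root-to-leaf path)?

[P [Q ( [P [Q ( )]] )] [P [Q ( [P [Q ( )]] )] [P [Q ( [P [Q ( )]] )]]]]

6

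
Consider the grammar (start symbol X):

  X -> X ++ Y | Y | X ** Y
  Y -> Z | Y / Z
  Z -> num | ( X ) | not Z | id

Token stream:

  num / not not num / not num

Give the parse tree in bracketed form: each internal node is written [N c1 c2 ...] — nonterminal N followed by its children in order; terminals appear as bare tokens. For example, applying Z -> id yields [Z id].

[X [Y [Y [Y [Z num]] / [Z not [Z not [Z num]]]] / [Z not [Z num]]]]

X
Y
Y / Z
Y / Z / Z
Z / Z / Z
num / Z / Z
num / not Z / Z
num / not not Z / Z
num / not not num / Z
num / not not num / not Z
num / not not num / not num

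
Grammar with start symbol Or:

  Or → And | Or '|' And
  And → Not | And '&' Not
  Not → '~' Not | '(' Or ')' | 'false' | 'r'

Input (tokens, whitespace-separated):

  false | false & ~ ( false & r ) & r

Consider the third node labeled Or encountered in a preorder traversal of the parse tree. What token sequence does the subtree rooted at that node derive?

false & r

[Or [Or [And [Not false]]] | [And [And [And [Not false]] & [Not ~ [Not ( [Or [And [And [Not false]] & [Not r]]] )]]] & [Not r]]]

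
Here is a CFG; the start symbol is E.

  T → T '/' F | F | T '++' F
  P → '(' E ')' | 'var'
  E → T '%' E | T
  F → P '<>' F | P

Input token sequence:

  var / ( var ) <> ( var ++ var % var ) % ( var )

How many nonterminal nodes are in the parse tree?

32

[E [T [T [F [P var]]] / [F [P ( [E [T [F [P var]]]] )] <> [F [P ( [E [T [T [F [P var]]] ++ [F [P var]]] % [E [T [F [P var]]]]] )]]]] % [E [T [F [P ( [E [T [F [P var]]]] )]]]]]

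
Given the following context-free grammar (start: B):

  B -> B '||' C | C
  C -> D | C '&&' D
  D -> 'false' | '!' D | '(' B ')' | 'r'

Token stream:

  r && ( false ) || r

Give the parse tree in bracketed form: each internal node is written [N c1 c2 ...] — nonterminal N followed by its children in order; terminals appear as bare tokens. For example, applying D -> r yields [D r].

B
B || C
C || C
C && D || C
D && D || C
r && D || C
r && ( B ) || C
r && ( C ) || C
r && ( D ) || C
r && ( false ) || C
r && ( false ) || D
r && ( false ) || r

[B [B [C [C [D r]] && [D ( [B [C [D false]]] )]]] || [C [D r]]]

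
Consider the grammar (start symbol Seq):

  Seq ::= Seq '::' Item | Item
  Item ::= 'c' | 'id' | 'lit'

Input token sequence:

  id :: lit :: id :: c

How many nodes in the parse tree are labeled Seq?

4

[Seq [Seq [Seq [Seq [Item id]] :: [Item lit]] :: [Item id]] :: [Item c]]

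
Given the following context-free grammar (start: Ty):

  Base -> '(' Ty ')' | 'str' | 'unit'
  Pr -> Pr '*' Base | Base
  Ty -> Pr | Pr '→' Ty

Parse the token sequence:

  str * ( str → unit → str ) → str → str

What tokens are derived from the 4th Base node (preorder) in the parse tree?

[Ty [Pr [Pr [Base str]] * [Base ( [Ty [Pr [Base str]] → [Ty [Pr [Base unit]] → [Ty [Pr [Base str]]]]] )]] → [Ty [Pr [Base str]] → [Ty [Pr [Base str]]]]]

unit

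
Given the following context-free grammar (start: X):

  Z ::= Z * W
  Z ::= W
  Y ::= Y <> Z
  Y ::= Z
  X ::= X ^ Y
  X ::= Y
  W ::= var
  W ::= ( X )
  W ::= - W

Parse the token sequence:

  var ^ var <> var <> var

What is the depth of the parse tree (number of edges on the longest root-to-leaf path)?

6

[X [X [Y [Z [W var]]]] ^ [Y [Y [Y [Z [W var]]] <> [Z [W var]]] <> [Z [W var]]]]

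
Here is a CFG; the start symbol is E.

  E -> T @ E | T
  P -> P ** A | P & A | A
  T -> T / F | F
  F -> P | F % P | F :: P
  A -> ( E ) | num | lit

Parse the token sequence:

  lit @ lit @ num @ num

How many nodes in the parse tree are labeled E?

[E [T [F [P [A lit]]]] @ [E [T [F [P [A lit]]]] @ [E [T [F [P [A num]]]] @ [E [T [F [P [A num]]]]]]]]

4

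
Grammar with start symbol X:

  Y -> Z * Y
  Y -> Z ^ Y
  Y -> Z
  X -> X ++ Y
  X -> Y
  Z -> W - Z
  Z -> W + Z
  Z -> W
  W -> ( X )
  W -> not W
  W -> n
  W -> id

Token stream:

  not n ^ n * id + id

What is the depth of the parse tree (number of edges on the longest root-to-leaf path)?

7

[X [Y [Z [W not [W n]]] ^ [Y [Z [W n]] * [Y [Z [W id] + [Z [W id]]]]]]]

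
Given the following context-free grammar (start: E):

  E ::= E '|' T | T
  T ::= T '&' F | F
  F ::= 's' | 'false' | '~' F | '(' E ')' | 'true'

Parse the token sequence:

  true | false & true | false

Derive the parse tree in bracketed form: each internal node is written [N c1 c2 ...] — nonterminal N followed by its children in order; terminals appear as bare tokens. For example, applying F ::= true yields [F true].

[E [E [E [T [F true]]] | [T [T [F false]] & [F true]]] | [T [F false]]]

E
E | T
E | T | T
T | T | T
F | T | T
true | T | T
true | T & F | T
true | F & F | T
true | false & F | T
true | false & true | T
true | false & true | F
true | false & true | false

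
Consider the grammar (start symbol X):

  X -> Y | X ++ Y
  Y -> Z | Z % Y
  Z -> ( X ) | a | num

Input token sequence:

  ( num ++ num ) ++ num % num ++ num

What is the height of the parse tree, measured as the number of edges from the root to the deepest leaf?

[X [X [X [Y [Z ( [X [X [Y [Z num]]] ++ [Y [Z num]]] )]]] ++ [Y [Z num] % [Y [Z num]]]] ++ [Y [Z num]]]

9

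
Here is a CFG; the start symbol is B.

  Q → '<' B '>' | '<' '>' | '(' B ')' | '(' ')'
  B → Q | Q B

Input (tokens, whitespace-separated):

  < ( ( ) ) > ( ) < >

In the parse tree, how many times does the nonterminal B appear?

[B [Q < [B [Q ( [B [Q ( )]] )]] >] [B [Q ( )] [B [Q < >]]]]

5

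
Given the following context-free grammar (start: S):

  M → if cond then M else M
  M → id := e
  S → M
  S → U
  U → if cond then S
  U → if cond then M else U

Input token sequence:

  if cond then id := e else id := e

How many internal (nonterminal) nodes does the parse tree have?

[S [M if cond then [M id := e] else [M id := e]]]

4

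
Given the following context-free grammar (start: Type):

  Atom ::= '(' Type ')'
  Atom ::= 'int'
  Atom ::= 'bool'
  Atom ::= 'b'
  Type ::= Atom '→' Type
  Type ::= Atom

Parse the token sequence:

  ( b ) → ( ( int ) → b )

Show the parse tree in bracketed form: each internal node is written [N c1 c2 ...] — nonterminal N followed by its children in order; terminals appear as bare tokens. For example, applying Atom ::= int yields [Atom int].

Type
Atom → Type
( Type ) → Type
( Atom ) → Type
( b ) → Type
( b ) → Atom
( b ) → ( Type )
( b ) → ( Atom → Type )
( b ) → ( ( Type ) → Type )
( b ) → ( ( Atom ) → Type )
( b ) → ( ( int ) → Type )
( b ) → ( ( int ) → Atom )
( b ) → ( ( int ) → b )

[Type [Atom ( [Type [Atom b]] )] → [Type [Atom ( [Type [Atom ( [Type [Atom int]] )] → [Type [Atom b]]] )]]]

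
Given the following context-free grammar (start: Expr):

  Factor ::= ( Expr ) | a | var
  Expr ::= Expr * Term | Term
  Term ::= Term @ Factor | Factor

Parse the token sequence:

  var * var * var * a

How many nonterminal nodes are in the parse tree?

12

[Expr [Expr [Expr [Expr [Term [Factor var]]] * [Term [Factor var]]] * [Term [Factor var]]] * [Term [Factor a]]]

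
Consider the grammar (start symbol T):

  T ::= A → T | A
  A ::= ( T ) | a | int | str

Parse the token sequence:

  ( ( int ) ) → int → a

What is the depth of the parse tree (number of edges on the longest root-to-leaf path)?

[T [A ( [T [A ( [T [A int]] )]] )] → [T [A int] → [T [A a]]]]

6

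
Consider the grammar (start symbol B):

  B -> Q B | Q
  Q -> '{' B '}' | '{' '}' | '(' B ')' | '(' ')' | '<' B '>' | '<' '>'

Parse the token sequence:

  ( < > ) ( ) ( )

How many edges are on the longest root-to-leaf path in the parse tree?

[B [Q ( [B [Q < >]] )] [B [Q ( )] [B [Q ( )]]]]

4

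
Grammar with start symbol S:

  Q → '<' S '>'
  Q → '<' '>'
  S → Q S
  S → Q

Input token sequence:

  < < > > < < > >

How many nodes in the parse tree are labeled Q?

[S [Q < [S [Q < >]] >] [S [Q < [S [Q < >]] >]]]

4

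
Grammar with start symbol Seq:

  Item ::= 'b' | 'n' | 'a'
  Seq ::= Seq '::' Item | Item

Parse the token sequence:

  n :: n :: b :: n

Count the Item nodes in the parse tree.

[Seq [Seq [Seq [Seq [Item n]] :: [Item n]] :: [Item b]] :: [Item n]]

4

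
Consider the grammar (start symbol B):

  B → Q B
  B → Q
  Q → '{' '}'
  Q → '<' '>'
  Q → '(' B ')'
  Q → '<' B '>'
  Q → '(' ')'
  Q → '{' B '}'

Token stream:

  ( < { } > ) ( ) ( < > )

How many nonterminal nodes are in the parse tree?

12

[B [Q ( [B [Q < [B [Q { }]] >]] )] [B [Q ( )] [B [Q ( [B [Q < >]] )]]]]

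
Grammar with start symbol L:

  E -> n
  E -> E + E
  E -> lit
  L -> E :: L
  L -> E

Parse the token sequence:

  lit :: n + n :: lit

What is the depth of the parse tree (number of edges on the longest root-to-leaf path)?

[L [E lit] :: [L [E [E n] + [E n]] :: [L [E lit]]]]

4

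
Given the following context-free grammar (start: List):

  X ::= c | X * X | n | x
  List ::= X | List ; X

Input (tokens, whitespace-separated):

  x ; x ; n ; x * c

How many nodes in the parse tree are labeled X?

[List [List [List [List [X x]] ; [X x]] ; [X n]] ; [X [X x] * [X c]]]

6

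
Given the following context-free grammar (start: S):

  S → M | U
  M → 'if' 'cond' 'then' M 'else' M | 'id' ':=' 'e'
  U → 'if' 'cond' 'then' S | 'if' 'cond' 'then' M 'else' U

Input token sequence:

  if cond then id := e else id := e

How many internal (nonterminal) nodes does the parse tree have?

[S [M if cond then [M id := e] else [M id := e]]]

4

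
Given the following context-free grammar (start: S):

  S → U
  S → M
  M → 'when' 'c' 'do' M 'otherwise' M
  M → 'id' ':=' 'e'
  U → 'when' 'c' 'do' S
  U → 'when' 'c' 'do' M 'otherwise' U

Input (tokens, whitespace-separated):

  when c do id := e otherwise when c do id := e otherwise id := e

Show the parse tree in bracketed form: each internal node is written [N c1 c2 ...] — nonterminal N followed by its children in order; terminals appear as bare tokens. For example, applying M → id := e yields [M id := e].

[S [M when c do [M id := e] otherwise [M when c do [M id := e] otherwise [M id := e]]]]

S
M
when c do M otherwise M
when c do id := e otherwise M
when c do id := e otherwise when c do M otherwise M
when c do id := e otherwise when c do id := e otherwise M
when c do id := e otherwise when c do id := e otherwise id := e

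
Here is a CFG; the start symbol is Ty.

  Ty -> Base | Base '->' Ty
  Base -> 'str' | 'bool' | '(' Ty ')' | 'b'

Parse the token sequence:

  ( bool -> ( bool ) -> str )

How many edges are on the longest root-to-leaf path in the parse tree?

[Ty [Base ( [Ty [Base bool] -> [Ty [Base ( [Ty [Base bool]] )] -> [Ty [Base str]]]] )]]

7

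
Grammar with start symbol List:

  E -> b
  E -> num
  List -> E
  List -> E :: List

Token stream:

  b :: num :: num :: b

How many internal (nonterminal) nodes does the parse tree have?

8

[List [E b] :: [List [E num] :: [List [E num] :: [List [E b]]]]]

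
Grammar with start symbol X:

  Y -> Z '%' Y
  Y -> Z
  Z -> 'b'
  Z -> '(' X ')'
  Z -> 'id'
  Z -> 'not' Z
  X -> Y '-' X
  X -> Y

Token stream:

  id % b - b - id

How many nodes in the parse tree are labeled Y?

4

[X [Y [Z id] % [Y [Z b]]] - [X [Y [Z b]] - [X [Y [Z id]]]]]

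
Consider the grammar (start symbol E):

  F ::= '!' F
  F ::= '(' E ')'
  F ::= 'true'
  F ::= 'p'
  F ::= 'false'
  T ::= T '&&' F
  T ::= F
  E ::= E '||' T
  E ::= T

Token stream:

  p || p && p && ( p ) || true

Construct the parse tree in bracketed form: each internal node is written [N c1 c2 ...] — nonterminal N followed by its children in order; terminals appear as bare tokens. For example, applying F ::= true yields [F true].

E
E || T
E || T || T
T || T || T
F || T || T
p || T || T
p || T && F || T
p || T && F && F || T
p || F && F && F || T
p || p && F && F || T
p || p && p && F || T
p || p && p && ( E ) || T
p || p && p && ( T ) || T
p || p && p && ( F ) || T
p || p && p && ( p ) || T
p || p && p && ( p ) || F
p || p && p && ( p ) || true

[E [E [E [T [F p]]] || [T [T [T [F p]] && [F p]] && [F ( [E [T [F p]]] )]]] || [T [F true]]]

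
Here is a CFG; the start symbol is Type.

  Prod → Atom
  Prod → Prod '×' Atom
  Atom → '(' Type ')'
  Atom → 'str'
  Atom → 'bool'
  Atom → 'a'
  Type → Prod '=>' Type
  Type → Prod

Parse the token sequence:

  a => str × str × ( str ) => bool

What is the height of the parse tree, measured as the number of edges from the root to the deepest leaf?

7

[Type [Prod [Atom a]] => [Type [Prod [Prod [Prod [Atom str]] × [Atom str]] × [Atom ( [Type [Prod [Atom str]]] )]] => [Type [Prod [Atom bool]]]]]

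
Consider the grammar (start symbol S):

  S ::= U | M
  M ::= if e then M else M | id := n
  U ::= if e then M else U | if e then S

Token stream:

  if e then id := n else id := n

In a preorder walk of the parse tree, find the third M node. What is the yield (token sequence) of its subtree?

[S [M if e then [M id := n] else [M id := n]]]

id := n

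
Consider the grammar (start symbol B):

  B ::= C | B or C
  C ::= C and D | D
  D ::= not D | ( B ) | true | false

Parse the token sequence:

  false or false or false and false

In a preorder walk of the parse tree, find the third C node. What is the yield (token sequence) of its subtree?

false and false

[B [B [B [C [D false]]] or [C [D false]]] or [C [C [D false]] and [D false]]]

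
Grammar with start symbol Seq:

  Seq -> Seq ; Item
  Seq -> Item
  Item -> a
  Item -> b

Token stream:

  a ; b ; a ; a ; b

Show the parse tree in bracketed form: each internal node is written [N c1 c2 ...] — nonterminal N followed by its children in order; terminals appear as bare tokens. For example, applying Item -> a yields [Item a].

Seq
Seq ; Item
Seq ; Item ; Item
Seq ; Item ; Item ; Item
Seq ; Item ; Item ; Item ; Item
Item ; Item ; Item ; Item ; Item
a ; Item ; Item ; Item ; Item
a ; b ; Item ; Item ; Item
a ; b ; a ; Item ; Item
a ; b ; a ; a ; Item
a ; b ; a ; a ; b

[Seq [Seq [Seq [Seq [Seq [Item a]] ; [Item b]] ; [Item a]] ; [Item a]] ; [Item b]]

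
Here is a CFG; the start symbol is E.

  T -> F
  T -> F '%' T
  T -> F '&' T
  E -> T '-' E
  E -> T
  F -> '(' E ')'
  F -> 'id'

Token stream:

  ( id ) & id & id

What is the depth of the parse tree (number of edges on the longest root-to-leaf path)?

6

[E [T [F ( [E [T [F id]]] )] & [T [F id] & [T [F id]]]]]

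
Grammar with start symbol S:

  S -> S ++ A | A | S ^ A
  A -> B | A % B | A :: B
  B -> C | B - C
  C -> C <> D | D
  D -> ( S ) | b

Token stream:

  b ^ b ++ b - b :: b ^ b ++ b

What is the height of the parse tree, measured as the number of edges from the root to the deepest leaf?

[S [S [S [S [S [A [B [C [D b]]]]] ^ [A [B [C [D b]]]]] ++ [A [A [B [B [C [D b]]] - [C [D b]]]] :: [B [C [D b]]]]] ^ [A [B [C [D b]]]]] ++ [A [B [C [D b]]]]]

9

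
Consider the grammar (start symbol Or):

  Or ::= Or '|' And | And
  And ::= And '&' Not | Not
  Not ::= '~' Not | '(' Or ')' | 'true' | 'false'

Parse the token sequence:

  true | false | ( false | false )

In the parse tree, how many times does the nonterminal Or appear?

[Or [Or [Or [And [Not true]]] | [And [Not false]]] | [And [Not ( [Or [Or [And [Not false]]] | [And [Not false]]] )]]]

5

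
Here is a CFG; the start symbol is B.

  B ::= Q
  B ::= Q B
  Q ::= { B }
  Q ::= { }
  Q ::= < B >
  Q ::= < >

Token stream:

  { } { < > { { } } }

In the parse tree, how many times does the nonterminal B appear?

[B [Q { }] [B [Q { [B [Q < >] [B [Q { [B [Q { }]] }]]] }]]]

5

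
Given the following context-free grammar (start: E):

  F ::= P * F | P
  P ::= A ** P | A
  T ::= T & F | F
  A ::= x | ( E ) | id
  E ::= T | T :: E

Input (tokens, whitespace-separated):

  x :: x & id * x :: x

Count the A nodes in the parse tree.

5

[E [T [F [P [A x]]]] :: [E [T [T [F [P [A x]]]] & [F [P [A id]] * [F [P [A x]]]]] :: [E [T [F [P [A x]]]]]]]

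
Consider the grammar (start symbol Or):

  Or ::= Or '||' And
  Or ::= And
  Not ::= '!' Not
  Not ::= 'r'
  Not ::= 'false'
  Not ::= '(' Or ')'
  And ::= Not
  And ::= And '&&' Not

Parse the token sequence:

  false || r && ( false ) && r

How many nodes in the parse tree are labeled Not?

5

[Or [Or [And [Not false]]] || [And [And [And [Not r]] && [Not ( [Or [And [Not false]]] )]] && [Not r]]]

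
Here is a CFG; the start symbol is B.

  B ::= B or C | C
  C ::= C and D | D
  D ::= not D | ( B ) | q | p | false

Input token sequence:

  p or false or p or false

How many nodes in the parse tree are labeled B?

4

[B [B [B [B [C [D p]]] or [C [D false]]] or [C [D p]]] or [C [D false]]]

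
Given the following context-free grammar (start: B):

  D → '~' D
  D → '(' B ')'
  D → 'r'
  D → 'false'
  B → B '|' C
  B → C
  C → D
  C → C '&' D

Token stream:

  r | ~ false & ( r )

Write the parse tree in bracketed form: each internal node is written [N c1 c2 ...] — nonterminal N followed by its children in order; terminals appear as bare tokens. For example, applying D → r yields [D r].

[B [B [C [D r]]] | [C [C [D ~ [D false]]] & [D ( [B [C [D r]]] )]]]

B
B | C
C | C
D | C
r | C
r | C & D
r | D & D
r | ~ D & D
r | ~ false & D
r | ~ false & ( B )
r | ~ false & ( C )
r | ~ false & ( D )
r | ~ false & ( r )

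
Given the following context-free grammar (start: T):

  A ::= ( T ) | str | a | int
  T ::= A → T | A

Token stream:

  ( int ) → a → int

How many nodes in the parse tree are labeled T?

4

[T [A ( [T [A int]] )] → [T [A a] → [T [A int]]]]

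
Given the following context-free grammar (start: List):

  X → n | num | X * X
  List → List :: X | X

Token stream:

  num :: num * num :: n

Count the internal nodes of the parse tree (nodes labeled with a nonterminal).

8

[List [List [List [X num]] :: [X [X num] * [X num]]] :: [X n]]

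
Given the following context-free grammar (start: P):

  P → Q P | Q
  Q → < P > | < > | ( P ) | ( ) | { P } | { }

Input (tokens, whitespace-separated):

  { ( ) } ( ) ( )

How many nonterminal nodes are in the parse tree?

8

[P [Q { [P [Q ( )]] }] [P [Q ( )] [P [Q ( )]]]]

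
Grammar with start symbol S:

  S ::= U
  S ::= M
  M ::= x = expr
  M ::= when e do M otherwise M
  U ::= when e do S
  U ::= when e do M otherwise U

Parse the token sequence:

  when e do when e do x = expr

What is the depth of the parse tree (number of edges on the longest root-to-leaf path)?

[S [U when e do [S [U when e do [S [M x = expr]]]]]]

6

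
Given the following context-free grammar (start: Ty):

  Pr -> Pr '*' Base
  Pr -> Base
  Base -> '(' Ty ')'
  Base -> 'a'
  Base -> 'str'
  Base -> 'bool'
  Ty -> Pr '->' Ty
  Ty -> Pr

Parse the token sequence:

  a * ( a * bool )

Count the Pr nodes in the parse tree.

4

[Ty [Pr [Pr [Base a]] * [Base ( [Ty [Pr [Pr [Base a]] * [Base bool]]] )]]]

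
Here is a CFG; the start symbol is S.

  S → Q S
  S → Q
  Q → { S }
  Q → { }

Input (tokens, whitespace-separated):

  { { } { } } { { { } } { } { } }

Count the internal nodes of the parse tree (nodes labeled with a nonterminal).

[S [Q { [S [Q { }] [S [Q { }]]] }] [S [Q { [S [Q { [S [Q { }]] }] [S [Q { }] [S [Q { }]]]] }]]]

16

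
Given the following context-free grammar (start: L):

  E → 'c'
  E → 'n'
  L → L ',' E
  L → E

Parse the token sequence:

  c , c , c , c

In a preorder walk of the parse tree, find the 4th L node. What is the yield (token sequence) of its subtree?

c

[L [L [L [L [E c]] , [E c]] , [E c]] , [E c]]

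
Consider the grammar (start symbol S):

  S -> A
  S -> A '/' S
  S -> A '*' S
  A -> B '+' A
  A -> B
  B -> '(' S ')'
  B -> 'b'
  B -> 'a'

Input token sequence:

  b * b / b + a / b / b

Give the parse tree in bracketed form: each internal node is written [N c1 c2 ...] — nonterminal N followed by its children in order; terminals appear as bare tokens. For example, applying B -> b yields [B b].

S
A * S
B * S
b * S
b * A / S
b * B / S
b * b / S
b * b / A / S
b * b / B + A / S
b * b / b + A / S
b * b / b + B / S
b * b / b + a / S
b * b / b + a / A / S
b * b / b + a / B / S
b * b / b + a / b / S
b * b / b + a / b / A
b * b / b + a / b / B
b * b / b + a / b / b

[S [A [B b]] * [S [A [B b]] / [S [A [B b] + [A [B a]]] / [S [A [B b]] / [S [A [B b]]]]]]]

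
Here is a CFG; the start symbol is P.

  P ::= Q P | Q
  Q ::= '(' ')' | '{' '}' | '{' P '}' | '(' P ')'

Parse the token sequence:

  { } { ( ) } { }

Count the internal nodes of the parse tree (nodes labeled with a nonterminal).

8

[P [Q { }] [P [Q { [P [Q ( )]] }] [P [Q { }]]]]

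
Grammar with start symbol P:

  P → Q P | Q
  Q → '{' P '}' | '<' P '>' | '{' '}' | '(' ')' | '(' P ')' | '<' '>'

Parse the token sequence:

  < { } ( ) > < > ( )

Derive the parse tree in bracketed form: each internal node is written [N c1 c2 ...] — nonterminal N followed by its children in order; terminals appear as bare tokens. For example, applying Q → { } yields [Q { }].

P
Q P
< P > P
< Q P > P
< { } P > P
< { } Q > P
< { } ( ) > P
< { } ( ) > Q P
< { } ( ) > < > P
< { } ( ) > < > Q
< { } ( ) > < > ( )

[P [Q < [P [Q { }] [P [Q ( )]]] >] [P [Q < >] [P [Q ( )]]]]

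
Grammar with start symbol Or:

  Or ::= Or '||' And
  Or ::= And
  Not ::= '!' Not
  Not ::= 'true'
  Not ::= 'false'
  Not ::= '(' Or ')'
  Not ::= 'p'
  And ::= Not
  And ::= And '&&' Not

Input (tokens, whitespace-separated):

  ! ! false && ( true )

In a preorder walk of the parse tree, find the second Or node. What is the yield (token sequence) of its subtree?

true

[Or [And [And [Not ! [Not ! [Not false]]]] && [Not ( [Or [And [Not true]]] )]]]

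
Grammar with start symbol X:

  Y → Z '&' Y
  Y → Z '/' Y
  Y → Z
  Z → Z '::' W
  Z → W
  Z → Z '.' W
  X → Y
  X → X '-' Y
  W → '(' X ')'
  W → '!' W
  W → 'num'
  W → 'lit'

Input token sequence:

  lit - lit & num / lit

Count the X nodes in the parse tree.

2

[X [X [Y [Z [W lit]]]] - [Y [Z [W lit]] & [Y [Z [W num]] / [Y [Z [W lit]]]]]]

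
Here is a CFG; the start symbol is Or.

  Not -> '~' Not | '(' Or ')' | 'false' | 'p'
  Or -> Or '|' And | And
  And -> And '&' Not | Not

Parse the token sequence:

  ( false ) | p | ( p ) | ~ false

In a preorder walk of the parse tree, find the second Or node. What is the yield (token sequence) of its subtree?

( false ) | p | ( p )

[Or [Or [Or [Or [And [Not ( [Or [And [Not false]]] )]]] | [And [Not p]]] | [And [Not ( [Or [And [Not p]]] )]]] | [And [Not ~ [Not false]]]]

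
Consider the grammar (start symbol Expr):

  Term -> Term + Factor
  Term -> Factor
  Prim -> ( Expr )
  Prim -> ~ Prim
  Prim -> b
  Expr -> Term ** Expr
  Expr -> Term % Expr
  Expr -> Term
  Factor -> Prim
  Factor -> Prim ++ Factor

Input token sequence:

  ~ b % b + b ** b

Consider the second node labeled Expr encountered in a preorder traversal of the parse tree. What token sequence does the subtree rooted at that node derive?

[Expr [Term [Factor [Prim ~ [Prim b]]]] % [Expr [Term [Term [Factor [Prim b]]] + [Factor [Prim b]]] ** [Expr [Term [Factor [Prim b]]]]]]

b + b ** b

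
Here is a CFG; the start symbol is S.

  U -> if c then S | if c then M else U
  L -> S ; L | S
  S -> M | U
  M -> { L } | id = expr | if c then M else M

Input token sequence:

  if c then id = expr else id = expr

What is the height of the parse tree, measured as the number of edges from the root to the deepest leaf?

3

[S [M if c then [M id = expr] else [M id = expr]]]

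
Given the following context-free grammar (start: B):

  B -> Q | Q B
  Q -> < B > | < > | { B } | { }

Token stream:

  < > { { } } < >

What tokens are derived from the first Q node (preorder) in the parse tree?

[B [Q < >] [B [Q { [B [Q { }]] }] [B [Q < >]]]]

< >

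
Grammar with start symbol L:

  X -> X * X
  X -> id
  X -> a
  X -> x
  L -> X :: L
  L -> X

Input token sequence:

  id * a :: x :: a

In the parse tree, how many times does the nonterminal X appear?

[L [X [X id] * [X a]] :: [L [X x] :: [L [X a]]]]

5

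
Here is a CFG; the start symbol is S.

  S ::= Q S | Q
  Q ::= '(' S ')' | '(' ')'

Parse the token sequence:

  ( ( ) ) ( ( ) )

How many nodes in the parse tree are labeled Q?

4

[S [Q ( [S [Q ( )]] )] [S [Q ( [S [Q ( )]] )]]]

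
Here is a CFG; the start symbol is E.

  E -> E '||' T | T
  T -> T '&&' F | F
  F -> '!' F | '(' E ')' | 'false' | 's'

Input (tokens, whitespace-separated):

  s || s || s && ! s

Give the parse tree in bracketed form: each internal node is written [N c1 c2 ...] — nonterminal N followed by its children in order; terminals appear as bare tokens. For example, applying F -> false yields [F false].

E
E || T
E || T || T
T || T || T
F || T || T
s || T || T
s || F || T
s || s || T
s || s || T && F
s || s || F && F
s || s || s && F
s || s || s && ! F
s || s || s && ! s

[E [E [E [T [F s]]] || [T [F s]]] || [T [T [F s]] && [F ! [F s]]]]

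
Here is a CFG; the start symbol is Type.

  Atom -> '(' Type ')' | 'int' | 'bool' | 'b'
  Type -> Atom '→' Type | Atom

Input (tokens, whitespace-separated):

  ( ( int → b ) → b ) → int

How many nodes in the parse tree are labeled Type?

[Type [Atom ( [Type [Atom ( [Type [Atom int] → [Type [Atom b]]] )] → [Type [Atom b]]] )] → [Type [Atom int]]]

6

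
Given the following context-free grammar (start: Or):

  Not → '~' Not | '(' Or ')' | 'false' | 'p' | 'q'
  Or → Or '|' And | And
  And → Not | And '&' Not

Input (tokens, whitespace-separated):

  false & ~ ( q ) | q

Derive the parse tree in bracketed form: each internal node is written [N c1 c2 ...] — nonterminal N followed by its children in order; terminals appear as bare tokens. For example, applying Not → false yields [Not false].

Or
Or | And
And | And
And & Not | And
Not & Not | And
false & Not | And
false & ~ Not | And
false & ~ ( Or ) | And
false & ~ ( And ) | And
false & ~ ( Not ) | And
false & ~ ( q ) | And
false & ~ ( q ) | Not
false & ~ ( q ) | q

[Or [Or [And [And [Not false]] & [Not ~ [Not ( [Or [And [Not q]]] )]]]] | [And [Not q]]]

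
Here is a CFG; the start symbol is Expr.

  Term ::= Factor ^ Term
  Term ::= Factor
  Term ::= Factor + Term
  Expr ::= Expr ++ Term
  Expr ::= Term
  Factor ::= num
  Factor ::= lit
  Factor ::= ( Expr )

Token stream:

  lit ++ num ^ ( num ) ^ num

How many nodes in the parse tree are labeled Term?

5

[Expr [Expr [Term [Factor lit]]] ++ [Term [Factor num] ^ [Term [Factor ( [Expr [Term [Factor num]]] )] ^ [Term [Factor num]]]]]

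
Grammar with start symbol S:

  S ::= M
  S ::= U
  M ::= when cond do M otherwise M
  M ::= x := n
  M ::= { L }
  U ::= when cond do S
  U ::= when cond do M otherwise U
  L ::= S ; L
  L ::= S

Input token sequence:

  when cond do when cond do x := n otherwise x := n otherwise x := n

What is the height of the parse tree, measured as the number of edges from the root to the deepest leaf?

4

[S [M when cond do [M when cond do [M x := n] otherwise [M x := n]] otherwise [M x := n]]]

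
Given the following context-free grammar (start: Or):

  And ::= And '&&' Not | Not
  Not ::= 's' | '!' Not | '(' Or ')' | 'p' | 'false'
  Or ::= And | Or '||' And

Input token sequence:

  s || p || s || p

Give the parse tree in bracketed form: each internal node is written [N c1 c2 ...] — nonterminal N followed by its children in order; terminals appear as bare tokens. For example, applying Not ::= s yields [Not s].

Or
Or || And
Or || And || And
Or || And || And || And
And || And || And || And
Not || And || And || And
s || And || And || And
s || Not || And || And
s || p || And || And
s || p || Not || And
s || p || s || And
s || p || s || Not
s || p || s || p

[Or [Or [Or [Or [And [Not s]]] || [And [Not p]]] || [And [Not s]]] || [And [Not p]]]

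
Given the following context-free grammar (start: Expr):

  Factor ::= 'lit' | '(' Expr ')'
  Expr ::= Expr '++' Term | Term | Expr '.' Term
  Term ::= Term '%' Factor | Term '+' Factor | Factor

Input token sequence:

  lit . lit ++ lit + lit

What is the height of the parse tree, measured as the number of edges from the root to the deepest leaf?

5

[Expr [Expr [Expr [Term [Factor lit]]] . [Term [Factor lit]]] ++ [Term [Term [Factor lit]] + [Factor lit]]]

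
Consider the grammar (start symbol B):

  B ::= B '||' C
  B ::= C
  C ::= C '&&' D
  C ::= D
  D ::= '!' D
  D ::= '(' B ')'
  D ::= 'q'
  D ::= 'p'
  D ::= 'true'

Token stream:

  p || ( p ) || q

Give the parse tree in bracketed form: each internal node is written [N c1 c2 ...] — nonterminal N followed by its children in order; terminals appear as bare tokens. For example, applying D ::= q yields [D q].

[B [B [B [C [D p]]] || [C [D ( [B [C [D p]]] )]]] || [C [D q]]]

B
B || C
B || C || C
C || C || C
D || C || C
p || C || C
p || D || C
p || ( B ) || C
p || ( C ) || C
p || ( D ) || C
p || ( p ) || C
p || ( p ) || D
p || ( p ) || q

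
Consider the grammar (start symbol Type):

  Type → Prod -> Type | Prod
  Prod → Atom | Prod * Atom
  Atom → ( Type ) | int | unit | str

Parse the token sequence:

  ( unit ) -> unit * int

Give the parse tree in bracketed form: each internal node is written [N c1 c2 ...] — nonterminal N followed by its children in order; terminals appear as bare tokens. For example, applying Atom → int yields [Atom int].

[Type [Prod [Atom ( [Type [Prod [Atom unit]]] )]] -> [Type [Prod [Prod [Atom unit]] * [Atom int]]]]

Type
Prod -> Type
Atom -> Type
( Type ) -> Type
( Prod ) -> Type
( Atom ) -> Type
( unit ) -> Type
( unit ) -> Prod
( unit ) -> Prod * Atom
( unit ) -> Atom * Atom
( unit ) -> unit * Atom
( unit ) -> unit * int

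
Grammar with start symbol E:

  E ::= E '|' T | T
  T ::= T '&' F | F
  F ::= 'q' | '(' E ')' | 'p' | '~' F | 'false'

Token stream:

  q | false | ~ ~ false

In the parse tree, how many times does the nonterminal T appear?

[E [E [E [T [F q]]] | [T [F false]]] | [T [F ~ [F ~ [F false]]]]]

3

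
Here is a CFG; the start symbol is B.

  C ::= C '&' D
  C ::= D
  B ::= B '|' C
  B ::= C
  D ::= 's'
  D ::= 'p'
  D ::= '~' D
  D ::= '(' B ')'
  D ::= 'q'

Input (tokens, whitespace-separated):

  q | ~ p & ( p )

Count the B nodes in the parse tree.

3

[B [B [C [D q]]] | [C [C [D ~ [D p]]] & [D ( [B [C [D p]]] )]]]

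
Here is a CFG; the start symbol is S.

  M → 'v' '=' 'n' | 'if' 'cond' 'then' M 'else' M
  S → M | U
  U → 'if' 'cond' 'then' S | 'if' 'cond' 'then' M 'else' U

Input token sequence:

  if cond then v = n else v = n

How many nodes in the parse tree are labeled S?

1

[S [M if cond then [M v = n] else [M v = n]]]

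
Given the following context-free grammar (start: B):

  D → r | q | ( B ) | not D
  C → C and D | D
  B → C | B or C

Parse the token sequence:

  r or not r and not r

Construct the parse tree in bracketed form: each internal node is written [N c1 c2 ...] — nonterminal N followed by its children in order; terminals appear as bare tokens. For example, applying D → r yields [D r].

B
B or C
C or C
D or C
r or C
r or C and D
r or D and D
r or not D and D
r or not r and D
r or not r and not D
r or not r and not r

[B [B [C [D r]]] or [C [C [D not [D r]]] and [D not [D r]]]]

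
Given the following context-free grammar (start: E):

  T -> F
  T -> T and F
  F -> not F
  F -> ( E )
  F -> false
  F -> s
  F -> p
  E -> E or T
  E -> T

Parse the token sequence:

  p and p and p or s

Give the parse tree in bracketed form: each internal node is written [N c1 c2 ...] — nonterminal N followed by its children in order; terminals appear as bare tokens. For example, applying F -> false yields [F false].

[E [E [T [T [T [F p]] and [F p]] and [F p]]] or [T [F s]]]

E
E or T
T or T
T and F or T
T and F and F or T
F and F and F or T
p and F and F or T
p and p and F or T
p and p and p or T
p and p and p or F
p and p and p or s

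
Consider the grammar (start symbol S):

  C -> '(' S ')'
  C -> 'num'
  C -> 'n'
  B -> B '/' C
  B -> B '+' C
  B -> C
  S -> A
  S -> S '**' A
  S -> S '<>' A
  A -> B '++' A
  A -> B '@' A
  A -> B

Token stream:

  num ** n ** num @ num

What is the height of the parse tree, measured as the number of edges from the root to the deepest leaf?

[S [S [S [A [B [C num]]]] ** [A [B [C n]]]] ** [A [B [C num]] @ [A [B [C num]]]]]

6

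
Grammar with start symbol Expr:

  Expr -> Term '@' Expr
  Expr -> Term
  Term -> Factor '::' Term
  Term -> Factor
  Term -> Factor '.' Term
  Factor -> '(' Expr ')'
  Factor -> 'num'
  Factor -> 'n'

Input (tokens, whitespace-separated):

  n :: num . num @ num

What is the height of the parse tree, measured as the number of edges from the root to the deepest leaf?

[Expr [Term [Factor n] :: [Term [Factor num] . [Term [Factor num]]]] @ [Expr [Term [Factor num]]]]

5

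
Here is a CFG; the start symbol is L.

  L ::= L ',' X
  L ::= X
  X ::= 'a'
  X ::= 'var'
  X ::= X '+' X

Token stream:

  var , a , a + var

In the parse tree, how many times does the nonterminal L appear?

3

[L [L [L [X var]] , [X a]] , [X [X a] + [X var]]]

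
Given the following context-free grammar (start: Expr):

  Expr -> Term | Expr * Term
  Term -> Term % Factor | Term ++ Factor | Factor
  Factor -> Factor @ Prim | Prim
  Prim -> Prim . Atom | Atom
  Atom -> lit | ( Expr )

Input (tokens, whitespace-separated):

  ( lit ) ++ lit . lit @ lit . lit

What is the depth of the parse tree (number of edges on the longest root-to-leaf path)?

11

[Expr [Term [Term [Factor [Prim [Atom ( [Expr [Term [Factor [Prim [Atom lit]]]]] )]]]] ++ [Factor [Factor [Prim [Prim [Atom lit]] . [Atom lit]]] @ [Prim [Prim [Atom lit]] . [Atom lit]]]]]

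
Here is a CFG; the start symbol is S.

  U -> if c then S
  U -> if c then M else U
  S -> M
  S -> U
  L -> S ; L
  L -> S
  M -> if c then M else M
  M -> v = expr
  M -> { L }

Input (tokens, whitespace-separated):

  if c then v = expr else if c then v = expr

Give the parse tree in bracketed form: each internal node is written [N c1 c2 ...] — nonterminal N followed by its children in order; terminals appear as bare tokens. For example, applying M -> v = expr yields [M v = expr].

S
U
if c then M else U
if c then v = expr else U
if c then v = expr else if c then S
if c then v = expr else if c then M
if c then v = expr else if c then v = expr

[S [U if c then [M v = expr] else [U if c then [S [M v = expr]]]]]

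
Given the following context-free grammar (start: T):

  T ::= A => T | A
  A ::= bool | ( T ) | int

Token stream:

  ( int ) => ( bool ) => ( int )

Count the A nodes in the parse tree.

6

[T [A ( [T [A int]] )] => [T [A ( [T [A bool]] )] => [T [A ( [T [A int]] )]]]]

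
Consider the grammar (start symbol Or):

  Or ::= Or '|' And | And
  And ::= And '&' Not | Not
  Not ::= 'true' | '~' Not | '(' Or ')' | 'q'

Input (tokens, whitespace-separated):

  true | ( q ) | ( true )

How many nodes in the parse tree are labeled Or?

[Or [Or [Or [And [Not true]]] | [And [Not ( [Or [And [Not q]]] )]]] | [And [Not ( [Or [And [Not true]]] )]]]

5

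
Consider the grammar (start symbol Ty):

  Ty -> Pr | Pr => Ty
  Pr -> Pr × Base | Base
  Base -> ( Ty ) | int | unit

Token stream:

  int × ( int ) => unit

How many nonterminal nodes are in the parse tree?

11

[Ty [Pr [Pr [Base int]] × [Base ( [Ty [Pr [Base int]]] )]] => [Ty [Pr [Base unit]]]]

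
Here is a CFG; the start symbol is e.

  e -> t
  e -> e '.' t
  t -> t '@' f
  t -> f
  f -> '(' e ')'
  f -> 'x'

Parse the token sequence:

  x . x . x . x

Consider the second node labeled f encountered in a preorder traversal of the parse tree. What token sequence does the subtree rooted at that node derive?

x

[e [e [e [e [t [f x]]] . [t [f x]]] . [t [f x]]] . [t [f x]]]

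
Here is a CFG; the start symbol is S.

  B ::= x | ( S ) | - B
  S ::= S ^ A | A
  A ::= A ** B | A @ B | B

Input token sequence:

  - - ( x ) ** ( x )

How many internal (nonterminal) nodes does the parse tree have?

[S [A [A [B - [B - [B ( [S [A [B x]]] )]]]] ** [B ( [S [A [B x]]] )]]]

13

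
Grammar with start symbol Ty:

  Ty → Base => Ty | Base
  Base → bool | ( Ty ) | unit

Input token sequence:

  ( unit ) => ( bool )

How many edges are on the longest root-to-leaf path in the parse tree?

5

[Ty [Base ( [Ty [Base unit]] )] => [Ty [Base ( [Ty [Base bool]] )]]]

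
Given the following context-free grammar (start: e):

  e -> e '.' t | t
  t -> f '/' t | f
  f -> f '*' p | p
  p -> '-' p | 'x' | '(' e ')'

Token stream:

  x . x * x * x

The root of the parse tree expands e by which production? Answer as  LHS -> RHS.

e -> e '.' t

[e [e [t [f [p x]]]] . [t [f [f [f [p x]] * [p x]] * [p x]]]]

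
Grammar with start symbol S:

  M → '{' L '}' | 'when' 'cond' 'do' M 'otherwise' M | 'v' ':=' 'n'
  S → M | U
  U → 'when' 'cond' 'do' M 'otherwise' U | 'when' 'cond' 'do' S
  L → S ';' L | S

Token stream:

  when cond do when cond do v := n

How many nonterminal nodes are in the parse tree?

6

[S [U when cond do [S [U when cond do [S [M v := n]]]]]]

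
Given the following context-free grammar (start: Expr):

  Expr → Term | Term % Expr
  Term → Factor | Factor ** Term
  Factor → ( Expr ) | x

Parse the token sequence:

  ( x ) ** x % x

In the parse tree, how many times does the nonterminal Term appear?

[Expr [Term [Factor ( [Expr [Term [Factor x]]] )] ** [Term [Factor x]]] % [Expr [Term [Factor x]]]]

4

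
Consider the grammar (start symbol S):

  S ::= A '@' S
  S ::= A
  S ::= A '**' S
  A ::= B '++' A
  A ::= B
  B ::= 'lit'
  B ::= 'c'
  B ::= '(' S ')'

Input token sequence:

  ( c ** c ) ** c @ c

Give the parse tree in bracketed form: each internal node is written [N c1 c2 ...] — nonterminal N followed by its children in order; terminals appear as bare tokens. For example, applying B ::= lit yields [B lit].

[S [A [B ( [S [A [B c]] ** [S [A [B c]]]] )]] ** [S [A [B c]] @ [S [A [B c]]]]]

S
A ** S
B ** S
( S ) ** S
( A ** S ) ** S
( B ** S ) ** S
( c ** S ) ** S
( c ** A ) ** S
( c ** B ) ** S
( c ** c ) ** S
( c ** c ) ** A @ S
( c ** c ) ** B @ S
( c ** c ) ** c @ S
( c ** c ) ** c @ A
( c ** c ) ** c @ B
( c ** c ) ** c @ c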